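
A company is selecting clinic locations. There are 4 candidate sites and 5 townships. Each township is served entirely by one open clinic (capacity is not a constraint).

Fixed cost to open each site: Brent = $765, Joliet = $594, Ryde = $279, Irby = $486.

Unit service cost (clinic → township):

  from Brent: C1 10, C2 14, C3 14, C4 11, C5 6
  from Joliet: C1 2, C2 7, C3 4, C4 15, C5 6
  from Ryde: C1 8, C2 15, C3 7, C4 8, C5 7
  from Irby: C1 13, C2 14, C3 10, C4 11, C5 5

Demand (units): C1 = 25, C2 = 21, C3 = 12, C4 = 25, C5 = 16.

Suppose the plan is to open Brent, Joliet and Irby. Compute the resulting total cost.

Each township is assigned to its cheapest site among the open ones.
{Brent, Joliet, Irby}: C1→Joliet 2·25=50, C2→Joliet 7·21=147, C3→Joliet 4·12=48, C4→Brent 11·25=275, C5→Irby 5·16=80. Service 600; fixed 1845; total 2445.

Total cost: 2445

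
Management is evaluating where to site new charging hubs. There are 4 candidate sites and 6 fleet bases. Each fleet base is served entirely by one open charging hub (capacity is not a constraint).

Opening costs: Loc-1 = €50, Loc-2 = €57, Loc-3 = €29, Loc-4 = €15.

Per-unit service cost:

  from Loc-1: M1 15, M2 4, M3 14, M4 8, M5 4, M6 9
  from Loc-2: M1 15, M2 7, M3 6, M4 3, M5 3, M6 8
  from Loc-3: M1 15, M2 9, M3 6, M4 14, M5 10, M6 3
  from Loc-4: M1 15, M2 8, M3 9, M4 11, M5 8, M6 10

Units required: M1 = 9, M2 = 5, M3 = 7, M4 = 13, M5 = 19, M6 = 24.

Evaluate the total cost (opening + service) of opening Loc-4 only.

Each fleet base is assigned to its cheapest site among the open ones.
{Loc-4}: M1→Loc-4 15·9=135, M2→Loc-4 8·5=40, M3→Loc-4 9·7=63, M4→Loc-4 11·13=143, M5→Loc-4 8·19=152, M6→Loc-4 10·24=240. Service 773; fixed 15; total 788.

Total cost: 788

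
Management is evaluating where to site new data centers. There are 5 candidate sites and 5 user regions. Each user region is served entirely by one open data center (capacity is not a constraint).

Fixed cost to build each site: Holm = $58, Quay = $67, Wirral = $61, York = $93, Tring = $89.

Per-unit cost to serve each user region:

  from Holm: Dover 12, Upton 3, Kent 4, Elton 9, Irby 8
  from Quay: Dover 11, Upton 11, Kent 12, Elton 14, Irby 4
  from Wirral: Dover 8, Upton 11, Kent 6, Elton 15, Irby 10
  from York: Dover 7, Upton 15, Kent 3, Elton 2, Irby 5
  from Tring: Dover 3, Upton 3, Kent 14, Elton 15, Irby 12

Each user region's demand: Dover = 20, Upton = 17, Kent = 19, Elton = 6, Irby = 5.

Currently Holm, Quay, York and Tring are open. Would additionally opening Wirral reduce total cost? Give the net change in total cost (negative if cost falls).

No — net change +61 (cost rises by 61).

Current service cost with {Holm, Quay, York, Tring}: 200.
Adding Wirral: each user region re-picks its cheapest; new service cost 200, saving 0.
Extra fixed cost: 61. Net change = 61 − 0 = 61.
(Totals: 507 → 568.)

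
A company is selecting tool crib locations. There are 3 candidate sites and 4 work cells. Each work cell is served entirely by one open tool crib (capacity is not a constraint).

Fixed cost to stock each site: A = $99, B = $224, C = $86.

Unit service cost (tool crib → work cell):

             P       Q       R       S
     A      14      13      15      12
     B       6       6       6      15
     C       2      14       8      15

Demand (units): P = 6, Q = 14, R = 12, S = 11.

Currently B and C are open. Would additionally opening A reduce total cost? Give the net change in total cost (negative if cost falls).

No — net change +66 (cost rises by 66).

Current service cost with {B, C}: 333.
Adding A: each work cell re-picks its cheapest; new service cost 300, saving 33.
Extra fixed cost: 99. Net change = 99 − 33 = 66.
(Totals: 643 → 709.)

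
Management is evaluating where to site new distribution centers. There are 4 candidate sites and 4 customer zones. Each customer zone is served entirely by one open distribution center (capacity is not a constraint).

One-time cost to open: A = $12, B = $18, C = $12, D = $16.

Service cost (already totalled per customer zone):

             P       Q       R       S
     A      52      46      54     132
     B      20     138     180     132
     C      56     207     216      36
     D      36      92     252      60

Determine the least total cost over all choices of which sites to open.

For any fixed open set, each customer zone goes to its cheapest open site; total = fixed + service.
{A, B, C}: P→B 20, Q→A 46, R→A 54, S→C 36. Service 156; fixed 42; total 198.
{A, C}: P→A 52, Q→A 46, R→A 54, S→C 36. Service 188; fixed 24; total 212.
{A, C, D}: service 172 + fixed 40 = 212
{A, B, C, D}: service 156 + fixed 58 = 214
No other subset beats 198.

Minimum total cost: 198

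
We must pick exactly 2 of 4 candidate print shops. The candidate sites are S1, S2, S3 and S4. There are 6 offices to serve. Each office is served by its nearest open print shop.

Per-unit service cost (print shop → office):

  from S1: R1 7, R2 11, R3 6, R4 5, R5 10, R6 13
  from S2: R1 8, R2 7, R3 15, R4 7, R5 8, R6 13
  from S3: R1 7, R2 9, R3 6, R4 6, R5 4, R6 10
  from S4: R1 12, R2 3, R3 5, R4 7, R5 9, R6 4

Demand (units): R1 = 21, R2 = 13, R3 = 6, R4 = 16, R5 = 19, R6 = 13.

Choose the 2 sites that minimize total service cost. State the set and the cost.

With exactly 2 open, each office uses its cheapest among the chosen.
{S3, S4}: R1→S3 7·21=147, R2→S4 3·13=39, R3→S4 5·6=30, R4→S3 6·16=96, R5→S3 4·19=76, R6→S4 4·13=52. Service cost 440.
{S1, S4}: service cost 519
{S2, S4}: service cost 553
Among all 6 size-2 choices, {S3, S4} is lowest.

Choose S3 and S4; total service cost 440.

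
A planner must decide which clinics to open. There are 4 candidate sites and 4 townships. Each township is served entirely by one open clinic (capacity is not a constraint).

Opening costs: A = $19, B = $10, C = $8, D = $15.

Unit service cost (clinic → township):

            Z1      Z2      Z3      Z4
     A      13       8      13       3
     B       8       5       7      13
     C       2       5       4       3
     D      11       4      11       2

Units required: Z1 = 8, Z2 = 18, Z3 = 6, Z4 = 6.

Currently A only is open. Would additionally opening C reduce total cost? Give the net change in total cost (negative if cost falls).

Yes — net change −188 (cost falls by 188).

Current service cost with {A}: 344.
Adding C: each township re-picks its cheapest; new service cost 148, saving 196.
Extra fixed cost: 8. Net change = 8 − 196 = -188.
(Totals: 363 → 175.)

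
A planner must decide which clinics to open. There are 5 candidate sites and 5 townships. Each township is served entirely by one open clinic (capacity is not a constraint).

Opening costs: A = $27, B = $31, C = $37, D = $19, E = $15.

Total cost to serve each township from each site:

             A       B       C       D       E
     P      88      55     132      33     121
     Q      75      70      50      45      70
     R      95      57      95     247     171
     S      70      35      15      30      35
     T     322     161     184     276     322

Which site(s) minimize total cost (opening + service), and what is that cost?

For any fixed open set, each township goes to its cheapest open site; total = fixed + service.
{B, D}: P→D 33, Q→D 45, R→B 57, S→D 30, T→B 161. Service 326; fixed 50; total 376.
{B, D, E}: service 326 + fixed 65 = 391
{B, C, D}: service 311 + fixed 87 = 398
{A, B, C, D, E}: service 311 + fixed 129 = 440
No other subset beats 376.

Open B and D; minimum total cost 376.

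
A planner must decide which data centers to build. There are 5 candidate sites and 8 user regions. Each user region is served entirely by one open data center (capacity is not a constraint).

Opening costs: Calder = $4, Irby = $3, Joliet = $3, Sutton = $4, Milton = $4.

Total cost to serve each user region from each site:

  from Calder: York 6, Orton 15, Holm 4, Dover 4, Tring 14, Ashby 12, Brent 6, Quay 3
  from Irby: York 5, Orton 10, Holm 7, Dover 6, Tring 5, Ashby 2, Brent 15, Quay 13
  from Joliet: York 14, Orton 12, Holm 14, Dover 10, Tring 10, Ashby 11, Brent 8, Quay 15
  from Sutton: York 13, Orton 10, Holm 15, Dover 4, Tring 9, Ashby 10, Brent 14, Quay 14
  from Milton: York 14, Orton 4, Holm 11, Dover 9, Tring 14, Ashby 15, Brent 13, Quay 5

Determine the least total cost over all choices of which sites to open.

Minimum total cost: 44

For any fixed open set, each user region goes to its cheapest open site; total = fixed + service.
{Calder, Irby, Milton}: York→Irby 5, Orton→Milton 4, Holm→Calder 4, Dover→Calder 4, Tring→Irby 5, Ashby→Irby 2, Brent→Calder 6, Quay→Calder 3. Service 33; fixed 11; total 44.
{Calder, Irby}: service 39 + fixed 7 = 46
{Calder, Irby, Joliet, Milton}: York→Irby 5, Orton→Milton 4, Holm→Calder 4, Dover→Calder 4, Tring→Irby 5, Ashby→Irby 2, Brent→Calder 6, Quay→Calder 3. Service 33; fixed 14; total 47.
{Calder, Irby, Joliet, Sutton, Milton}: York→Irby 5, Orton→Milton 4, Holm→Calder 4, Dover→Calder 4, Tring→Irby 5, Ashby→Irby 2, Brent→Calder 6, Quay→Calder 3. Service 33; fixed 18; total 51.
No other subset beats 44.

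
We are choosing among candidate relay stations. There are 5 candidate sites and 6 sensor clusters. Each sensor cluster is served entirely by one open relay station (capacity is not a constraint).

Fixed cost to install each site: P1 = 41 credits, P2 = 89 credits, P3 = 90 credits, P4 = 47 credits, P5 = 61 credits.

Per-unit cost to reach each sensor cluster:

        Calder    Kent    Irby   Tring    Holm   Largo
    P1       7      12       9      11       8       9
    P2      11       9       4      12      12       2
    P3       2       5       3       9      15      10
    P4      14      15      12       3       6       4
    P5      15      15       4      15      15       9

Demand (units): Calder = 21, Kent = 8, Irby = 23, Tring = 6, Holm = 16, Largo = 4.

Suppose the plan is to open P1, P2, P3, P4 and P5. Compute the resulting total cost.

Total cost: 601

Each sensor cluster is assigned to its cheapest site among the open ones.
{P1, P2, P3, P4, P5}: Calder→P3 2·21=42, Kent→P3 5·8=40, Irby→P3 3·23=69, Tring→P4 3·6=18, Holm→P4 6·16=96, Largo→P2 2·4=8. Service 273; fixed 328; total 601.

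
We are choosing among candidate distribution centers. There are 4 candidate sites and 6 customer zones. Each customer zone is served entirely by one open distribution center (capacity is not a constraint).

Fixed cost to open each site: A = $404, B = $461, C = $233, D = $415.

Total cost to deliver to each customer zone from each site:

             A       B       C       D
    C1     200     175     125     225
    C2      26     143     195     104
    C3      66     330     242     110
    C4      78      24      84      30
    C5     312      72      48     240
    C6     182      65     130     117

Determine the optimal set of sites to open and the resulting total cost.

For any fixed open set, each customer zone goes to its cheapest open site; total = fixed + service.
{C}: C1→C 125, C2→C 195, C3→C 242, C4→C 84, C5→C 48, C6→C 130. Service 824; fixed 233; total 1057.
{A, C}: service 473 + fixed 637 = 1110
{C, D}: service 534 + fixed 648 = 1182
{A, B, C, D}: service 354 + fixed 1513 = 1867
(All 15 nonempty subsets were checked; C only is lowest.)

Open C only; minimum total cost 1057.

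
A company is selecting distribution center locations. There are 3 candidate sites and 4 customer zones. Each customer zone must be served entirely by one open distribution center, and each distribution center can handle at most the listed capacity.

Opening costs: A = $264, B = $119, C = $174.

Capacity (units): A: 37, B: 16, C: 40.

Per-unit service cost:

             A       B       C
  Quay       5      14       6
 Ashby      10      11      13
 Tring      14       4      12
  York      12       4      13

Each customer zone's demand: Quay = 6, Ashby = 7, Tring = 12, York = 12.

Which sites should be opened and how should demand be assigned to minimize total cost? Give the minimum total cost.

Open {C}: Quay→C 6·6=36, Ashby→C 13·7=91, Tring→C 12·12=144, York→C 13·12=156.
Loads: C carries 37/40. Service 427; fixed 174; total 601.
Next best feasible plan costs 612.

Minimum total cost: 601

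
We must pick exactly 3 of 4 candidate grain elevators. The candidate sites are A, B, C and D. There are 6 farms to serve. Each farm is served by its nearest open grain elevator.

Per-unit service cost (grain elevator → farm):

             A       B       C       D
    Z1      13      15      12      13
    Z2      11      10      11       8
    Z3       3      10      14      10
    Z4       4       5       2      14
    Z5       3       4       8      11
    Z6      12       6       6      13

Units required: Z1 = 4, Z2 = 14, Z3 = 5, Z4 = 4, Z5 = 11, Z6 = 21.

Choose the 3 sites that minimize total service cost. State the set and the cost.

With exactly 3 open, each farm uses its cheapest among the chosen.
{A, C, D}: Z1→C 12·4=48, Z2→D 8·14=112, Z3→A 3·5=15, Z4→C 2·4=8, Z5→A 3·11=33, Z6→C 6·21=126. Service cost 342.
{A, B, D}: service cost 354
{A, B, C}: service cost 370
Among all 4 size-3 choices, {A, C, D} is lowest.

Choose A, C and D; total service cost 342.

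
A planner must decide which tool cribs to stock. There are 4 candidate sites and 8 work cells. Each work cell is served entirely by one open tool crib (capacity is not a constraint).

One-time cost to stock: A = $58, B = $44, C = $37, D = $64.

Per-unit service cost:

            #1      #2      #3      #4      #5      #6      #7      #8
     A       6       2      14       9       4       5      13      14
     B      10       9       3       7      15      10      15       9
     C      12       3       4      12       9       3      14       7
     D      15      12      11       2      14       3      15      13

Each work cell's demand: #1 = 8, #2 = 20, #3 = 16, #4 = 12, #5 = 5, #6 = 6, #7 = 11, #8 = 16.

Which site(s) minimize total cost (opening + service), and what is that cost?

For any fixed open set, each work cell goes to its cheapest open site; total = fixed + service.
{A, C, D}: #1→A 6·8=48, #2→A 2·20=40, #3→C 4·16=64, #4→D 2·12=24, #5→A 4·5=20, #6→C 3·6=18, #7→A 13·11=143, #8→C 7·16=112. Service 469; fixed 159; total 628.
{A, C}: service 553 + fixed 95 = 648
{A, B, D}: #1→A 6·8=48, #2→A 2·20=40, #3→B 3·16=48, #4→D 2·12=24, #5→A 4·5=20, #6→D 3·6=18, #7→A 13·11=143, #8→B 9·16=144. Service 485; fixed 166; total 651.
{A, B, C, D}: service 453 + fixed 203 = 656
No other subset beats 628.

Open A, C and D; minimum total cost 628.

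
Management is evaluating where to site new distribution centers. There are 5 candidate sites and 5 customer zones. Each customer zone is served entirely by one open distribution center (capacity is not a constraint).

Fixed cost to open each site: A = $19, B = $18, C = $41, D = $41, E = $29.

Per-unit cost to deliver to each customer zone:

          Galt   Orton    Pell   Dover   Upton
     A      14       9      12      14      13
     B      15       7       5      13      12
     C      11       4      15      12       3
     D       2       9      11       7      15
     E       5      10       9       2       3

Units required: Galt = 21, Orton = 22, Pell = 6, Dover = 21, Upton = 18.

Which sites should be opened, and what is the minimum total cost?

Open B, C, D and E; minimum total cost 385.

For any fixed open set, each customer zone goes to its cheapest open site; total = fixed + service.
{B, C, D, E}: Galt→D 2·21=42, Orton→C 4·22=88, Pell→B 5·6=30, Dover→E 2·21=42, Upton→C 3·18=54. Service 256; fixed 129; total 385.
{C, D, E}: service 280 + fixed 111 = 391
{A, B, C, D, E}: service 256 + fixed 148 = 404
{B}: service 988 + fixed 18 = 1006
No other subset beats 385.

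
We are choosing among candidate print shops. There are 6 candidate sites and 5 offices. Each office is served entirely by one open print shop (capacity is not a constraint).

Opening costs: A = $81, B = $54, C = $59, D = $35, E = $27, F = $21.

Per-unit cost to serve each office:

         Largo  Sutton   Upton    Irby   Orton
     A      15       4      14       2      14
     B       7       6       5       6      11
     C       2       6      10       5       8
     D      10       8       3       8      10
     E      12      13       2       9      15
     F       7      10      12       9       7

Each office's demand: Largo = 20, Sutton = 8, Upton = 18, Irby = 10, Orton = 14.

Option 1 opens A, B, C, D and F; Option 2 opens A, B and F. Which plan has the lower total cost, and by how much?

Option 1: {A, B, C, D, F}: Largo→C 2·20=40, Sutton→A 4·8=32, Upton→D 3·18=54, Irby→A 2·10=20, Orton→F 7·14=98. Service 244; fixed 250; total 494.
Option 2: {A, B, F}: Largo→B 7·20=140, Sutton→A 4·8=32, Upton→B 5·18=90, Irby→A 2·10=20, Orton→F 7·14=98. Service 380; fixed 156; total 536.
Difference: |494 − 536| = 42.

Option 1 is cheaper by 42.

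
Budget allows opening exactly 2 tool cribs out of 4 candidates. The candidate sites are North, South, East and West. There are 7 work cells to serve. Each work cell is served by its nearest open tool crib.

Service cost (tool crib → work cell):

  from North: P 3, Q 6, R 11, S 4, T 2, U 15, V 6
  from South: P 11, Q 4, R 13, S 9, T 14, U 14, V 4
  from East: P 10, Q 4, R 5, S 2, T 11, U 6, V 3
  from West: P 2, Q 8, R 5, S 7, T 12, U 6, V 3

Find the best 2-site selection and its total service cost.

With exactly 2 open, each work cell uses its cheapest among the chosen.
{North, East}: P→North 3, Q→East 4, R→East 5, S→East 2, T→North 2, U→East 6, V→East 3. Service cost 25.
{North, West}: service cost 28
{East, West}: service cost 33
Among all 6 size-2 choices, {North, East} is lowest.

Choose North and East; total service cost 25.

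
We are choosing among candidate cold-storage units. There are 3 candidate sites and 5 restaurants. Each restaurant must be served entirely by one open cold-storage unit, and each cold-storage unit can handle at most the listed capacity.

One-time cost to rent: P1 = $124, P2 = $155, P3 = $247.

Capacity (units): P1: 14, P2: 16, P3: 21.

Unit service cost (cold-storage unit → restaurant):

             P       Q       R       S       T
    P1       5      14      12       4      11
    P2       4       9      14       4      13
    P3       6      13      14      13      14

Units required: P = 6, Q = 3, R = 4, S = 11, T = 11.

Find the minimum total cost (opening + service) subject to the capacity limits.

Open {P1, P3}: P→P3 6·6=36, Q→P1 14·3=42, R→P3 14·4=56, S→P1 4·11=44, T→P3 14·11=154.
Loads: P1 carries 14/14, P3 carries 21/21. Service 332; fixed 371; total 703.
Next best feasible plan costs 719.

Minimum total cost: 703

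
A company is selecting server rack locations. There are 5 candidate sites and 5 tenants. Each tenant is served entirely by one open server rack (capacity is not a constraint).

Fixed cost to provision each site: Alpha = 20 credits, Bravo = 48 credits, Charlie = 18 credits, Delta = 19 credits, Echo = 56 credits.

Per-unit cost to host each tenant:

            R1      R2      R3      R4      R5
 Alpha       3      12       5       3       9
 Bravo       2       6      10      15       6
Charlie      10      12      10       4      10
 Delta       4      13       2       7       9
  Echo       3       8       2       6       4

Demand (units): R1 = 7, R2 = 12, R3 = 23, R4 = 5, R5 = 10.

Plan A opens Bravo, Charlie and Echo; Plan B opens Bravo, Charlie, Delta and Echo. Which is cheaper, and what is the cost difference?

Plan A: {Bravo, Charlie, Echo}: R1→Bravo 2·7=14, R2→Bravo 6·12=72, R3→Echo 2·23=46, R4→Charlie 4·5=20, R5→Echo 4·10=40. Service 192; fixed 122; total 314.
Plan B: {Bravo, Charlie, Delta, Echo}: R1→Bravo 2·7=14, R2→Bravo 6·12=72, R3→Delta 2·23=46, R4→Charlie 4·5=20, R5→Echo 4·10=40. Service 192; fixed 141; total 333.
Difference: |314 − 333| = 19.

Plan A is cheaper by 19.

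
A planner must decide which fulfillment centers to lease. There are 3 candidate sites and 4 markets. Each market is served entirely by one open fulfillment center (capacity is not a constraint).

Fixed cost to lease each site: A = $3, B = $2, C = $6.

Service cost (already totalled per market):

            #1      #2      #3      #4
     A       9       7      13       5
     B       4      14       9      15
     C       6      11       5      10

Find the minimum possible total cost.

For any fixed open set, each market goes to its cheapest open site; total = fixed + service.
{A, B}: #1→B 4, #2→A 7, #3→B 9, #4→A 5. Service 25; fixed 5; total 30.
{A, B, C}: service 21 + fixed 11 = 32
{A, C}: service 23 + fixed 9 = 32
{B}: service 42 + fixed 2 = 44
No other subset beats 30.

Minimum total cost: 30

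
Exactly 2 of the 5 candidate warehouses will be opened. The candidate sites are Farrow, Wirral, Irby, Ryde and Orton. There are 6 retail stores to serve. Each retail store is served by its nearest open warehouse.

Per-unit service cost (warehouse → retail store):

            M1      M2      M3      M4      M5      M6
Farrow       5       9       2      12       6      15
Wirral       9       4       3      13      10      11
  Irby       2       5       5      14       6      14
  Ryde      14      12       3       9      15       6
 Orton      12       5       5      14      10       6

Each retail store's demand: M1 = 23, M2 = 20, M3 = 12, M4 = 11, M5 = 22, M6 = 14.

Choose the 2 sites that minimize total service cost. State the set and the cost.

With exactly 2 open, each retail store uses its cheapest among the chosen.
{Irby, Ryde}: M1→Irby 2·23=46, M2→Irby 5·20=100, M3→Ryde 3·12=36, M4→Ryde 9·11=99, M5→Irby 6·22=132, M6→Ryde 6·14=84. Service cost 497.
{Irby, Orton}: service cost 576
{Farrow, Orton}: service cost 587
Among all 10 size-2 choices, {Irby, Ryde} is lowest.

Choose Irby and Ryde; total service cost 497.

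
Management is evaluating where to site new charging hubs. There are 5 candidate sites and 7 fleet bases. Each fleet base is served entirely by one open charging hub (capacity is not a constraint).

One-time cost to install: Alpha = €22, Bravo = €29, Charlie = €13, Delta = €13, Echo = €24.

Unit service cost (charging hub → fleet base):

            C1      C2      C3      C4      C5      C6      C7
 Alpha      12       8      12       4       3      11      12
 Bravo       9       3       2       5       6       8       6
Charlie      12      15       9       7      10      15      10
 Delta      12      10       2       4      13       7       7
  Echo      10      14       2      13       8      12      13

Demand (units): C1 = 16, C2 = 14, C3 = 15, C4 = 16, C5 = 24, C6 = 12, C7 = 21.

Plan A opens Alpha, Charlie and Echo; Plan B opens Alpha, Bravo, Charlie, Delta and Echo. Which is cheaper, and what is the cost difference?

Plan B is cheaper by 176.

Plan A: {Alpha, Charlie, Echo}: C1→Echo 10·16=160, C2→Alpha 8·14=112, C3→Echo 2·15=30, C4→Alpha 4·16=64, C5→Alpha 3·24=72, C6→Alpha 11·12=132, C7→Charlie 10·21=210. Service 780; fixed 59; total 839.
Plan B: {Alpha, Bravo, Charlie, Delta, Echo}: C1→Bravo 9·16=144, C2→Bravo 3·14=42, C3→Bravo 2·15=30, C4→Alpha 4·16=64, C5→Alpha 3·24=72, C6→Delta 7·12=84, C7→Bravo 6·21=126. Service 562; fixed 101; total 663.
Difference: |839 − 663| = 176.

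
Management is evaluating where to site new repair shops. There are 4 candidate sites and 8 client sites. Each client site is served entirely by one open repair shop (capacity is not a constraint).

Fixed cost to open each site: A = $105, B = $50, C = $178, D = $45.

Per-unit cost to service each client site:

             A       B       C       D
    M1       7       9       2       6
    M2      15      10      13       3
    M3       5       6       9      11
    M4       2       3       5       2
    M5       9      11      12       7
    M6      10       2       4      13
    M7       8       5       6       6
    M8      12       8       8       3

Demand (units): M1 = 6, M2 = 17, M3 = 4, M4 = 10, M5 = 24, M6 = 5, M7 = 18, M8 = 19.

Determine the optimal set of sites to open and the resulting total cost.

For any fixed open set, each client site goes to its cheapest open site; total = fixed + service.
{B, D}: M1→D 6·6=36, M2→D 3·17=51, M3→B 6·4=24, M4→D 2·10=20, M5→D 7·24=168, M6→B 2·5=10, M7→B 5·18=90, M8→D 3·19=57. Service 456; fixed 95; total 551.
{D}: M1→D 6·6=36, M2→D 3·17=51, M3→D 11·4=44, M4→D 2·10=20, M5→D 7·24=168, M6→D 13·5=65, M7→D 6·18=108, M8→D 3·19=57. Service 549; fixed 45; total 594.
{A, B, D}: service 452 + fixed 200 = 652
{A, B, C, D}: service 428 + fixed 378 = 806
No other subset beats 551.

Open B and D; minimum total cost 551.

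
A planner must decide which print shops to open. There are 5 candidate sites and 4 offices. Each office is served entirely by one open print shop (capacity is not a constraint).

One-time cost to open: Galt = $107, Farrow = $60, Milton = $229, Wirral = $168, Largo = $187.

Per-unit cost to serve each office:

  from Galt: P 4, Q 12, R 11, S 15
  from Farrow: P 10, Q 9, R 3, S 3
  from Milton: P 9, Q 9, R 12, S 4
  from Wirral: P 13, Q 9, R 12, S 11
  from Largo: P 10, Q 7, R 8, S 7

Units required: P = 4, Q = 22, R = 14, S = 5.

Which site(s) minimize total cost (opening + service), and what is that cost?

Open Farrow only; minimum total cost 355.

For any fixed open set, each office goes to its cheapest open site; total = fixed + service.
{Farrow}: P→Farrow 10·4=40, Q→Farrow 9·22=198, R→Farrow 3·14=42, S→Farrow 3·5=15. Service 295; fixed 60; total 355.
{Galt, Farrow}: service 271 + fixed 167 = 438
{Farrow, Largo}: service 251 + fixed 247 = 498
{Galt, Farrow, Milton, Wirral, Largo}: service 227 + fixed 751 = 978
No other subset beats 355.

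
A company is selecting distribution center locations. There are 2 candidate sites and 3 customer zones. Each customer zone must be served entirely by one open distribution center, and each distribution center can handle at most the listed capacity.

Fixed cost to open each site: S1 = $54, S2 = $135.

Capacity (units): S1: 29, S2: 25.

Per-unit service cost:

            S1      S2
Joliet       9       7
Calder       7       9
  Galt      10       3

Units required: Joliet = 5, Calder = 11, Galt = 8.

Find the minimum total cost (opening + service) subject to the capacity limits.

Minimum total cost: 256

Open {S1}: Joliet→S1 9·5=45, Calder→S1 7·11=77, Galt→S1 10·8=80.
Loads: S1 carries 24/29. Service 202; fixed 54; total 256.
Next best feasible plan costs 293.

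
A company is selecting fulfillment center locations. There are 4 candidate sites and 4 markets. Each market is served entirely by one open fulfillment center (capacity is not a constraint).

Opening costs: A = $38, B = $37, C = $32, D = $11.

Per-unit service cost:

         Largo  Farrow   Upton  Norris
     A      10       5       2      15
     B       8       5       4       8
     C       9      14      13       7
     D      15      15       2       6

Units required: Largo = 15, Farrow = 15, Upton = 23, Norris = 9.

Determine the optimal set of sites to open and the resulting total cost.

For any fixed open set, each market goes to its cheapest open site; total = fixed + service.
{B, D}: Largo→B 8·15=120, Farrow→B 5·15=75, Upton→D 2·23=46, Norris→D 6·9=54. Service 295; fixed 48; total 343.
{A, D}: Largo→A 10·15=150, Farrow→A 5·15=75, Upton→A 2·23=46, Norris→D 6·9=54. Service 325; fixed 49; total 374.
{B, C, D}: service 295 + fixed 80 = 375
{A, B, C, D}: Largo→B 8·15=120, Farrow→A 5·15=75, Upton→A 2·23=46, Norris→D 6·9=54. Service 295; fixed 118; total 413.
No other subset beats 343.

Open B and D; minimum total cost 343.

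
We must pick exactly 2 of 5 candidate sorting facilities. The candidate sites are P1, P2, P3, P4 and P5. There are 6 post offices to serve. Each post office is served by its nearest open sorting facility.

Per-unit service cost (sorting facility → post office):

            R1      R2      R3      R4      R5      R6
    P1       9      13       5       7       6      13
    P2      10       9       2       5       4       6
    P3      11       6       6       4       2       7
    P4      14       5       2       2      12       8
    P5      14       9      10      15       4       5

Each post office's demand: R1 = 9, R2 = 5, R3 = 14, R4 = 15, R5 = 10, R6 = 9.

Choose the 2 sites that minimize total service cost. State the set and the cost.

Choose P3 and P4; total service cost 265.

With exactly 2 open, each post office uses its cheapest among the chosen.
{P3, P4}: R1→P3 11·9=99, R2→P4 5·5=25, R3→P4 2·14=28, R4→P4 2·15=30, R5→P3 2·10=20, R6→P3 7·9=63. Service cost 265.
{P2, P4}: service cost 267
{P2, P3}: service cost 282
Among all 10 size-2 choices, {P3, P4} is lowest.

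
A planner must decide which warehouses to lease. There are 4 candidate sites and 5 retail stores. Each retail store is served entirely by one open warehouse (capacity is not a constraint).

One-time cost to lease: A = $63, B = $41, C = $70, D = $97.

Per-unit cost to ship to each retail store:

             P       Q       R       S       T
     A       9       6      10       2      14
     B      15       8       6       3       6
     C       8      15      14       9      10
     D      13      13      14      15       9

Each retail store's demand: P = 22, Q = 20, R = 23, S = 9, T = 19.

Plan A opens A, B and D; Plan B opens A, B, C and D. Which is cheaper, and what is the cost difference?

Plan A: {A, B, D}: P→A 9·22=198, Q→A 6·20=120, R→B 6·23=138, S→A 2·9=18, T→B 6·19=114. Service 588; fixed 201; total 789.
Plan B: {A, B, C, D}: P→C 8·22=176, Q→A 6·20=120, R→B 6·23=138, S→A 2·9=18, T→B 6·19=114. Service 566; fixed 271; total 837.
Difference: |789 − 837| = 48.

Plan A is cheaper by 48.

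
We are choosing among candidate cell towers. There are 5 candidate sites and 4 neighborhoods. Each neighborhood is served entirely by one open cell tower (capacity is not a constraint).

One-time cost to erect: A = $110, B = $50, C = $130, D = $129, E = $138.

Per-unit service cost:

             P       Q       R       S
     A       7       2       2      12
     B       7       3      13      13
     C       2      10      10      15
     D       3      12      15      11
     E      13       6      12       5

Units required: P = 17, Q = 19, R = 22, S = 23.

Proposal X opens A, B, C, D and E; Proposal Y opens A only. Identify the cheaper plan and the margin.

Proposal X: {A, B, C, D, E}: P→C 2·17=34, Q→A 2·19=38, R→A 2·22=44, S→E 5·23=115. Service 231; fixed 557; total 788.
Proposal Y: {A}: P→A 7·17=119, Q→A 2·19=38, R→A 2·22=44, S→A 12·23=276. Service 477; fixed 110; total 587.
Difference: |788 − 587| = 201.

Proposal Y is cheaper by 201.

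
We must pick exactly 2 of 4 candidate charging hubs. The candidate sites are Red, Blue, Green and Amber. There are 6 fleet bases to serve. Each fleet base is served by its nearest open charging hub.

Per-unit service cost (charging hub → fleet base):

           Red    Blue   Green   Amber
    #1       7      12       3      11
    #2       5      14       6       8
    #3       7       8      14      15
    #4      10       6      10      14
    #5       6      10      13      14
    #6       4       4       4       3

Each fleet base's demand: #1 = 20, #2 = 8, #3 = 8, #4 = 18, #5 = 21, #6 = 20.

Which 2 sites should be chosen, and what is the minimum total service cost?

Choose Red and Green; total service cost 542.

With exactly 2 open, each fleet base uses its cheapest among the chosen.
{Red, Green}: #1→Green 3·20=60, #2→Red 5·8=40, #3→Red 7·8=56, #4→Red 10·18=180, #5→Red 6·21=126, #6→Red 4·20=80. Service cost 542.
{Red, Blue}: service cost 550
{Blue, Green}: service cost 570
Among all 6 size-2 choices, {Red, Green} is lowest.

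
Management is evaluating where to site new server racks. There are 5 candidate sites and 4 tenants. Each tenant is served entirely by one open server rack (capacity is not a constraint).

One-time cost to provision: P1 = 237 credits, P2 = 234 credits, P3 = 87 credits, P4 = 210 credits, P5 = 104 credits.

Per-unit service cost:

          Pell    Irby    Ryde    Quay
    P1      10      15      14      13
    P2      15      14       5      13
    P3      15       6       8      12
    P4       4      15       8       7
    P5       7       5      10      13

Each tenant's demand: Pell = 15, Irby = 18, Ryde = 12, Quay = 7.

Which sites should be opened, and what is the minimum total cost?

For any fixed open set, each tenant goes to its cheapest open site; total = fixed + service.
{P5}: Pell→P5 7·15=105, Irby→P5 5·18=90, Ryde→P5 10·12=120, Quay→P5 13·7=91. Service 406; fixed 104; total 510.
{P3, P5}: service 375 + fixed 191 = 566
{P3}: service 513 + fixed 87 = 600
{P1, P2, P3, P4, P5}: Pell→P4 4·15=60, Irby→P5 5·18=90, Ryde→P2 5·12=60, Quay→P4 7·7=49. Service 259; fixed 872; total 1131.
No other subset beats 510.

Open P5 only; minimum total cost 510.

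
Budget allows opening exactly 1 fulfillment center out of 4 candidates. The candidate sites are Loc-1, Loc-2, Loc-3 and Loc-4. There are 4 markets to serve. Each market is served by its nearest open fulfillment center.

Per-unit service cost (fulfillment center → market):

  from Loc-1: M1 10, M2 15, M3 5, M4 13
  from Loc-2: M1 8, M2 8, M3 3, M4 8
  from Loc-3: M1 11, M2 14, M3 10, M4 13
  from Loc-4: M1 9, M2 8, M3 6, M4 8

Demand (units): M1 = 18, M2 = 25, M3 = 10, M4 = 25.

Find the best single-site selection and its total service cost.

Choose Loc-2 only; total service cost 574.

With exactly 1 open, each market uses its cheapest among the chosen.
{Loc-2}: M1→Loc-2 8·18=144, M2→Loc-2 8·25=200, M3→Loc-2 3·10=30, M4→Loc-2 8·25=200. Service cost 574.
{Loc-4}: service cost 622
{Loc-1}: service cost 930
Among all 4 size-1 choices, {Loc-2} is lowest.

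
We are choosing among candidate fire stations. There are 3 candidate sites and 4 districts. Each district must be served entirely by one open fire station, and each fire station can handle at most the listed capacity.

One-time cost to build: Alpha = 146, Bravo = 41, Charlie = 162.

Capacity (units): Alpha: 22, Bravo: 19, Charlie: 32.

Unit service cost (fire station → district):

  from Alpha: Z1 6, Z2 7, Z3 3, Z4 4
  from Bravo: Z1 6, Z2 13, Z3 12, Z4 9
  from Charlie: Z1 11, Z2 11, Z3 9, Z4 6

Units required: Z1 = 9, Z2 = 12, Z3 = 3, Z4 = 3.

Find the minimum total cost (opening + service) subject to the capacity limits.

Open {Alpha, Bravo}: Z1→Bravo 6·9=54, Z2→Alpha 7·12=84, Z3→Alpha 3·3=9, Z4→Alpha 4·3=12.
Loads: Alpha carries 18/22, Bravo carries 9/19. Service 159; fixed 187; total 346.
Next best feasible plan costs 361.

Minimum total cost: 346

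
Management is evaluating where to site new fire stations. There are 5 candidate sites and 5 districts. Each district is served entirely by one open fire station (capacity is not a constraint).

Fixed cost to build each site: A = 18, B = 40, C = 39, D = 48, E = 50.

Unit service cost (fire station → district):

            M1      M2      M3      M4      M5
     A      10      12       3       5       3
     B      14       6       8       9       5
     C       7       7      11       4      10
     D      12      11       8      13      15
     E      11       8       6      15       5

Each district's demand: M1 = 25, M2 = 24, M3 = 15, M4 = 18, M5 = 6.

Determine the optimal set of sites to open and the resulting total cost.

For any fixed open set, each district goes to its cheapest open site; total = fixed + service.
{A, C}: M1→C 7·25=175, M2→C 7·24=168, M3→A 3·15=45, M4→C 4·18=72, M5→A 3·6=18. Service 478; fixed 57; total 535.
{A, B, C}: service 454 + fixed 97 = 551
{A, C, D}: service 478 + fixed 105 = 583
{A, B, C, D, E}: service 454 + fixed 195 = 649
No other subset beats 535.

Open A and C; minimum total cost 535.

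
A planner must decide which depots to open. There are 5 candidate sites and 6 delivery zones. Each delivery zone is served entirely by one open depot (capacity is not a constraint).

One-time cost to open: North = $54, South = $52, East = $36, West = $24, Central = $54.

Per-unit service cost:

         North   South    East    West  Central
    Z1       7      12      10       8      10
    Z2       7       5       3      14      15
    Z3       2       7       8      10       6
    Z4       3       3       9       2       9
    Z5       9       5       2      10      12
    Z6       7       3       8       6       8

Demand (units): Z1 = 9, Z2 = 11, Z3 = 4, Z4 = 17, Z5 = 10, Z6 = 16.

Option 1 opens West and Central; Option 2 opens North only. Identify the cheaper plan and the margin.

Option 2 is cheaper by 103.

Option 1: {West, Central}: Z1→West 8·9=72, Z2→West 14·11=154, Z3→Central 6·4=24, Z4→West 2·17=34, Z5→West 10·10=100, Z6→West 6·16=96. Service 480; fixed 78; total 558.
Option 2: {North}: Z1→North 7·9=63, Z2→North 7·11=77, Z3→North 2·4=8, Z4→North 3·17=51, Z5→North 9·10=90, Z6→North 7·16=112. Service 401; fixed 54; total 455.
Difference: |558 − 455| = 103.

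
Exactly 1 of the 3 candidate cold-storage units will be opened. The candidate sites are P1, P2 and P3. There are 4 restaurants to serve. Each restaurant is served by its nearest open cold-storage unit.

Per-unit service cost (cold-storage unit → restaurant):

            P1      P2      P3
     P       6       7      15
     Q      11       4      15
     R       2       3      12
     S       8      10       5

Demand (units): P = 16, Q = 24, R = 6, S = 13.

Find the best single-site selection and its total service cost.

Choose P2 only; total service cost 356.

With exactly 1 open, each restaurant uses its cheapest among the chosen.
{P2}: P→P2 7·16=112, Q→P2 4·24=96, R→P2 3·6=18, S→P2 10·13=130. Service cost 356.
{P1}: service cost 476
{P3}: service cost 737
Among all 3 size-1 choices, {P2} is lowest.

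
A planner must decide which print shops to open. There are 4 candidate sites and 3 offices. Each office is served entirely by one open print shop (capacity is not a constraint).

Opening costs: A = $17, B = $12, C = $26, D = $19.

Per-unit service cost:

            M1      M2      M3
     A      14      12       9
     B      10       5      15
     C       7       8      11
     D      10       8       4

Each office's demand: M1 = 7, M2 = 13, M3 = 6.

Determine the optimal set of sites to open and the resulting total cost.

Open B and D; minimum total cost 190.

For any fixed open set, each office goes to its cheapest open site; total = fixed + service.
{B, D}: M1→B 10·7=70, M2→B 5·13=65, M3→D 4·6=24. Service 159; fixed 31; total 190.
{B, C, D}: M1→C 7·7=49, M2→B 5·13=65, M3→D 4·6=24. Service 138; fixed 57; total 195.
{A, B, D}: service 159 + fixed 48 = 207
{A, B, C, D}: M1→C 7·7=49, M2→B 5·13=65, M3→D 4·6=24. Service 138; fixed 74; total 212.
(All 15 nonempty subsets were checked; B and D is lowest.)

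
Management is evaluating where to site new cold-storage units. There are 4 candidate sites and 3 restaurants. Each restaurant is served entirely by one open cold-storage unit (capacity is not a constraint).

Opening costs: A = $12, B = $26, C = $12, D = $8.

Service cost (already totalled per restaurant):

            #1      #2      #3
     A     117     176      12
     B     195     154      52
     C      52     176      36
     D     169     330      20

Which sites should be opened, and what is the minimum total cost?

For any fixed open set, each restaurant goes to its cheapest open site; total = fixed + service.
{A, C}: #1→C 52, #2→A 176, #3→A 12. Service 240; fixed 24; total 264.
{A, B, C}: service 218 + fixed 50 = 268
{C, D}: #1→C 52, #2→C 176, #3→D 20. Service 248; fixed 20; total 268.
{A, B, C, D}: service 218 + fixed 58 = 276
No other subset beats 264.

Open A and C; minimum total cost 264.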